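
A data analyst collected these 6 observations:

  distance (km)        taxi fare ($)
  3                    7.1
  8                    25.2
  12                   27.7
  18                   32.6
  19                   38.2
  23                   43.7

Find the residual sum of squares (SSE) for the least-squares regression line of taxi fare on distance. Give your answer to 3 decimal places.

n = 6, Σx = 83, Σy = 174.5, Σxy = 2873, Σx² = 1431, Σy² = 5884.43
Sxx = Σx² − (Σx)²/n = 1431 − 1148.166667 = 282.833333
Sxy = Σxy − (Σx)(Σy)/n = 2873 − 2413.916667 = 459.083333
Syy = Σy² − (Σy)²/n = 5884.43 − 5075.041667 = 809.388333
b = Sxy/Sxx = 459.083333/282.833333 = 1.623159
SSE = Syy − b·Sxy = 809.388333 − 1.623159·459.083333 = 64.223312

64.223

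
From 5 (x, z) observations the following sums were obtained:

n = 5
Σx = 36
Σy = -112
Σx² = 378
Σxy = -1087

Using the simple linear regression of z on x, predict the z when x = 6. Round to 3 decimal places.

Sxx = Σx² − (Σx)²/n = 378 − 259.2 = 118.8
Sxy = Σxy − (Σx)(Σy)/n = -1087 − (-806.4) = -280.6
b = Sxy/Sxx = -280.6/118.8 = -2.361953
a = ȳ − b·x̄ = -22.4 − (-2.361953)·7.2 = -5.393939
ŷ(6) = a + b·6 = -5.393939 + (-2.361953)·6 = -19.565657

-19.566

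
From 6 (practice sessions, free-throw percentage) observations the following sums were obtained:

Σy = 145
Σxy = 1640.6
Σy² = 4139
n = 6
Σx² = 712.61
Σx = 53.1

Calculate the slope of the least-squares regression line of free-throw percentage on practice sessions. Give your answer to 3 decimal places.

Sxx = Σx² − (Σx)²/n = 712.61 − 469.935 = 242.675
Sxy = Σxy − (Σx)(Σy)/n = 1640.6 − 1283.25 = 357.35
b = Sxy/Sxx = 357.35/242.675 = 1.472546

1.473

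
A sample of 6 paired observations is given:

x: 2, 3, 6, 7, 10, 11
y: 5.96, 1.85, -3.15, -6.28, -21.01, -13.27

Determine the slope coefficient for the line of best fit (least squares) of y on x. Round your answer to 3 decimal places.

n = 6, Σx = 39, Σy = -35.9, Σxy = -401.46, Σx² = 319
Sxx = Σx² − (Σx)²/n = 319 − 253.5 = 65.5
Sxy = Σxy − (Σx)(Σy)/n = -401.46 − (-233.35) = -168.11
b = Sxy/Sxx = -168.11/65.5 = -2.566565

-2.567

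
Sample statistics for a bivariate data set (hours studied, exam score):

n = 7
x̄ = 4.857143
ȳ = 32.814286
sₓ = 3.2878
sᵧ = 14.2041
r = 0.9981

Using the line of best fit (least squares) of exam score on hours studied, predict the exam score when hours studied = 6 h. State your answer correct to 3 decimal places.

37.742

b = r · sᵧ/sₓ = 0.9981 · 14.2041/3.2878 = 4.312036
a = ȳ − b·x̄ = 32.814286 − 4.312036·4.857143 = 11.870110
ŷ(6) = a + b·6 = 11.870110 + 4.312036·6 = 37.742327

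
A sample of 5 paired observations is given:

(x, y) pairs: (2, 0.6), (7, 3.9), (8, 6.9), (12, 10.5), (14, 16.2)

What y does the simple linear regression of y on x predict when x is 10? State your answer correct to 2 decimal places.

n = 5, Σx = 43, Σy = 38.1, Σxy = 436.5, Σx² = 457
Sxx = Σx² − (Σx)²/n = 457 − 369.8 = 87.2
Sxy = Σxy − (Σx)(Σy)/n = 436.5 − 327.66 = 108.84
b = Sxy/Sxx = 108.84/87.2 = 1.248165
a = ȳ − b·x̄ = 7.62 − 1.248165·8.6 = -3.114220
ŷ(10) = a + b·10 = -3.114220 + 1.248165·10 = 9.367431

9.37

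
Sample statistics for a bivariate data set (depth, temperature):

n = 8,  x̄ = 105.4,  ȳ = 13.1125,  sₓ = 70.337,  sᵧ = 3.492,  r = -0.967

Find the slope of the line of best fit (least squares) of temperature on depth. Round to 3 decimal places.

-0.048

b = r · sᵧ/sₓ = -0.967 · 3.492/70.337 = -0.048008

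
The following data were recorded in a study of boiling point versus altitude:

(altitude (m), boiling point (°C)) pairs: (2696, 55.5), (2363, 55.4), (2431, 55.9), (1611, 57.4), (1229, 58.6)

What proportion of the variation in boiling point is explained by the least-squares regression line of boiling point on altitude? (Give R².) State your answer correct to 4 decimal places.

0.9423

n = 5, Σx = 10330, Σy = 282.8, Σxy = 580921.9, Σx² = 22867708, Σy² = 16002.94
Sxx = Σx² − (Σx)²/n = 22867708 − 21341780 = 1525928
Sxy = Σxy − (Σx)(Σy)/n = 580921.9 − 584264.8 = -3342.9
Syy = Σy² − (Σy)²/n = 16002.94 − 15995.168 = 7.772
R² = Sxy²/(Sxx·Syy) = (-3342.9)²/(1525928·7.772) = 0.942280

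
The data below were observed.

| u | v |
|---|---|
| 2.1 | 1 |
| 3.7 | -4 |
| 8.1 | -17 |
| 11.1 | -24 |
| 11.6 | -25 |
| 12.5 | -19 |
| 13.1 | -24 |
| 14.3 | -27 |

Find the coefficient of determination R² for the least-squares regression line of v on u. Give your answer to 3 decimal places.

0.924

n = 8, Σx = 76.5, Σy = -139, Σxy = -1644.8, Σx² = 873.83, Σy² = 3173
Sxx = Σx² − (Σx)²/n = 873.83 − 731.53125 = 142.29875
Sxy = Σxy − (Σx)(Σy)/n = -1644.8 − (-1329.1875) = -315.6125
Syy = Σy² − (Σy)²/n = 3173 − 2415.125 = 757.875
R² = Sxy²/(Sxx·Syy) = (-315.6125)²/(142.29875·757.875) = 0.923655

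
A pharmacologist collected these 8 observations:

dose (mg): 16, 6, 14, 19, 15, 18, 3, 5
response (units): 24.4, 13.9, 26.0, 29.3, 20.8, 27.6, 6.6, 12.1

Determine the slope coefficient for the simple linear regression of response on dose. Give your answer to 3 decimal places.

1.269

n = 8, Σx = 96, Σy = 160.7, Σxy = 2283.6, Σx² = 1432
Sxx = Σx² − (Σx)²/n = 1432 − 1152 = 280
Sxy = Σxy − (Σx)(Σy)/n = 2283.6 − 1928.4 = 355.2
b = Sxy/Sxx = 355.2/280 = 1.268571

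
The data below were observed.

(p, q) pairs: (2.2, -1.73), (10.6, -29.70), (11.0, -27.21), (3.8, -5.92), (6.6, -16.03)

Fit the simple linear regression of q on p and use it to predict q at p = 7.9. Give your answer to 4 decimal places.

n = 5, Σx = 34.2, Σy = -80.59, Σxy = -746.23, Σx² = 296.2
Sxx = Σx² − (Σx)²/n = 296.2 − 233.928 = 62.272
Sxy = Σxy − (Σx)(Σy)/n = -746.23 − (-551.2356) = -194.9944
b = Sxy/Sxx = -194.9944/62.272 = -3.131334
a = ȳ − b·x̄ = -16.118 − (-3.131334)·6.84 = 5.300321
ŷ(7.9) = a + b·7.9 = 5.300321 + (-3.131334)·7.9 = -19.437214

-19.4372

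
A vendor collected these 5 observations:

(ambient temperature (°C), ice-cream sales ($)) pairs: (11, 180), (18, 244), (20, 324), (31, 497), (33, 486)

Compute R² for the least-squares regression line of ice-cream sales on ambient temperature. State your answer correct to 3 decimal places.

0.971

n = 5, Σx = 113, Σy = 1731, Σxy = 44297, Σx² = 2895, Σy² = 680117
Sxx = Σx² − (Σx)²/n = 2895 − 2553.8 = 341.2
Sxy = Σxy − (Σx)(Σy)/n = 44297 − 39120.6 = 5176.4
Syy = Σy² − (Σy)²/n = 680117 − 599272.2 = 80844.8
R² = Sxy²/(Sxx·Syy) = (5176.4)²/(341.2·80844.8) = 0.971392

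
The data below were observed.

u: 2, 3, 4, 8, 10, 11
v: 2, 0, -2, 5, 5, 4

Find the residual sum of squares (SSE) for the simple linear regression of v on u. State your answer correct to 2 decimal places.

n = 6, Σx = 38, Σy = 14, Σxy = 130, Σx² = 314, Σy² = 74
Sxx = Σx² − (Σx)²/n = 314 − 240.666667 = 73.333333
Sxy = Σxy − (Σx)(Σy)/n = 130 − 88.666667 = 41.333333
Syy = Σy² − (Σy)²/n = 74 − 32.666667 = 41.333333
b = Sxy/Sxx = 41.333333/73.333333 = 0.563636
SSE = Syy − b·Sxy = 41.333333 − 0.563636·41.333333 = 18.036364

18.04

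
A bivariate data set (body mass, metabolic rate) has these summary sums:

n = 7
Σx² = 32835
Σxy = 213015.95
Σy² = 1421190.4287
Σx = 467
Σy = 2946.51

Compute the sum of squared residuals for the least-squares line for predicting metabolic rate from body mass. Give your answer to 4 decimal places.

Sxx = Σx² − (Σx)²/n = 32835 − 31155.571429 = 1679.428571
Sxy = Σxy − (Σx)(Σy)/n = 213015.95 − 196574.31 = 16441.64
Syy = Σy² − (Σy)²/n = 1421190.4287 − 1240274.4543 = 180915.9744
b = Sxy/Sxx = 16441.64/1679.428571 = 9.790020
SSE = Syy − b·Sxy = 180915.9744 − 9.790020·16441.64 = 19951.983142

19951.9831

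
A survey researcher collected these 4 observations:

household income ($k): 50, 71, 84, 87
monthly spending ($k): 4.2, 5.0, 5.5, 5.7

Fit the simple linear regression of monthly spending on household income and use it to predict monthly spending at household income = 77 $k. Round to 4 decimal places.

5.2586

n = 4, Σx = 292, Σy = 20.4, Σxy = 1522.9, Σx² = 22166
Sxx = Σx² − (Σx)²/n = 22166 − 21316 = 850
Sxy = Σxy − (Σx)(Σy)/n = 1522.9 − 1489.2 = 33.7
b = Sxy/Sxx = 33.7/850 = 0.039647
a = ȳ − b·x̄ = 5.1 − 0.039647·73 = 2.205765
ŷ(77) = a + b·77 = 2.205765 + 0.039647·77 = 5.258588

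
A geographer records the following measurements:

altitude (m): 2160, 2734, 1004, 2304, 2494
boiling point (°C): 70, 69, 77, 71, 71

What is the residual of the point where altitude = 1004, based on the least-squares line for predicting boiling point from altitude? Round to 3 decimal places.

0.330

n = 5, Σx = 10696, Σy = 358, Σxy = 757812, Σx² = 24676824
Sxx = Σx² − (Σx)²/n = 24676824 − 22880883.2 = 1795940.8
Sxy = Σxy − (Σx)(Σy)/n = 757812 − 765833.6 = -8021.6
b = Sxy/Sxx = -8021.6/1795940.8 = -0.004467
a = ȳ − b·x̄ = 71.6 − (-0.004467)·2139.2 = 81.154773
ŷ(1004) = 81.154773 + (-0.004467)·1004 = 76.670390
residual = y − ŷ = 77 − 76.670390 = 0.329610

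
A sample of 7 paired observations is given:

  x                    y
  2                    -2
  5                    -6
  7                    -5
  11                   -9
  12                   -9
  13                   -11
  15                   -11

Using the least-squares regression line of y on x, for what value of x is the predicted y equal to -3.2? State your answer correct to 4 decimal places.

n = 7, Σx = 65, Σy = -53, Σxy = -584, Σx² = 737
Sxx = Σx² − (Σx)²/n = 737 − 603.571429 = 133.428571
Sxy = Σxy − (Σx)(Σy)/n = -584 − (-492.142857) = -91.857143
b = Sxy/Sxx = -91.857143/133.428571 = -0.688437
a = ȳ − b·x̄ = -7.571429 − (-0.688437)·9.285714 = -1.178801
Set a + b·x = -3.2: x = (-3.2 − (-1.178801)) / (-0.688437) = 2.935925

2.9359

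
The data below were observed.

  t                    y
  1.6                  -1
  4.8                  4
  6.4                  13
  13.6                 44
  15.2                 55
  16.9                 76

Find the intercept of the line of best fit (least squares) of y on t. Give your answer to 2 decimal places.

n = 6, Σx = 58.5, Σy = 191, Σxy = 2819.6, Σx² = 768.17
Sxx = Σx² − (Σx)²/n = 768.17 − 570.375 = 197.795
Sxy = Σxy − (Σx)(Σy)/n = 2819.6 − 1862.25 = 957.35
b = Sxy/Sxx = 957.35/197.795 = 4.840112
a = ȳ − b·x̄ = 31.833333 − 4.840112·9.75 = -15.357761

-15.36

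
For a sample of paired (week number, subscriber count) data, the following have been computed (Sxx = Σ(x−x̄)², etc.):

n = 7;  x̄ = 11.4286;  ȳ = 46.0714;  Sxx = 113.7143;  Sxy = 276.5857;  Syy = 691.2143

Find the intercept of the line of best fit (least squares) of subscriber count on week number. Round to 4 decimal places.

18.2738

b = Sxy/Sxx = 276.5857/113.7143 = 2.432286
a = ȳ − b·x̄ = 46.0714 − 2.432286·11.4286 = 18.273776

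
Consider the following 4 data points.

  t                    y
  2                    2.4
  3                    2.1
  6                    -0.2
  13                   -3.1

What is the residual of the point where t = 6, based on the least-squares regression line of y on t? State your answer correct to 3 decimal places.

-0.500

n = 4, Σx = 24, Σy = 1.2, Σxy = -30.4, Σx² = 218
Sxx = Σx² − (Σx)²/n = 218 − 144 = 74
Sxy = Σxy − (Σx)(Σy)/n = -30.4 − 7.2 = -37.6
b = Sxy/Sxx = -37.6/74 = -0.508108
a = ȳ − b·x̄ = 0.3 − (-0.508108)·6 = 3.348649
ŷ(6) = 3.348649 + (-0.508108)·6 = 0.3
residual = y − ŷ = -0.2 − 0.3 = -0.5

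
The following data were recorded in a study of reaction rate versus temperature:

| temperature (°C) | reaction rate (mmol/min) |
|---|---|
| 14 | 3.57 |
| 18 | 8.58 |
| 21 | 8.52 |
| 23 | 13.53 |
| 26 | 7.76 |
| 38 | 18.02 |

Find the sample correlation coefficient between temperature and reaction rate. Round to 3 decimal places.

n = 6, Σx = 140, Σy = 59.98, Σxy = 1581.05, Σx² = 3610, Σy² = 726.9506
Sxx = Σx² − (Σx)²/n = 3610 − 3266.666667 = 343.333333
Sxy = Σxy − (Σx)(Σy)/n = 1581.05 − 1399.533333 = 181.516667
Syy = Σy² − (Σy)²/n = 726.9506 − 599.600067 = 127.350533
r = Sxy/√(Sxx·Syy) = 181.516667/√(43723.683111) = 181.516667/209.102088 = 0.868077

0.868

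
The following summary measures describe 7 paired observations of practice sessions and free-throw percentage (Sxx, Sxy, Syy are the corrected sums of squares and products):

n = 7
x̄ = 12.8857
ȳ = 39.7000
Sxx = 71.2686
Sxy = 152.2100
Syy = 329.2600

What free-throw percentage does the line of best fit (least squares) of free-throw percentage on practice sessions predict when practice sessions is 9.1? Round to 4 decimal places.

b = Sxy/Sxx = 152.21/71.2686 = 2.135723
a = ȳ − b·x̄ = 39.7 − 2.135723·12.8857 = 12.179712
ŷ(9.1) = a + b·9.1 = 12.179712 + 2.135723·9.1 = 31.614793

31.6148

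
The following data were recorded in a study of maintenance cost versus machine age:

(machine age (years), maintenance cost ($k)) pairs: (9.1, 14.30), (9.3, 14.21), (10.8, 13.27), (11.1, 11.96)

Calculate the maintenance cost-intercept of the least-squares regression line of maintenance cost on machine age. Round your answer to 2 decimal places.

n = 4, Σx = 40.3, Σy = 53.74, Σxy = 538.355, Σx² = 409.15
Sxx = Σx² − (Σx)²/n = 409.15 − 406.0225 = 3.1275
Sxy = Σxy − (Σx)(Σy)/n = 538.355 − 541.4305 = -3.0755
b = Sxy/Sxx = -3.0755/3.1275 = -0.983373
a = ȳ − b·x̄ = 13.435 − (-0.983373)·10.075 = 23.342486

23.34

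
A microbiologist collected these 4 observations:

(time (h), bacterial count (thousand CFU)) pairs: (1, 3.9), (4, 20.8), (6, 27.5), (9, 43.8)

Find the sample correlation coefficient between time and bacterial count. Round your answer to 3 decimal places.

0.997

n = 4, Σx = 20, Σy = 96, Σxy = 646.3, Σx² = 134, Σy² = 3122.54
Sxx = Σx² − (Σx)²/n = 134 − 100 = 34
Sxy = Σxy − (Σx)(Σy)/n = 646.3 − 480 = 166.3
Syy = Σy² − (Σy)²/n = 3122.54 − 2304 = 818.54
r = Sxy/√(Sxx·Syy) = 166.3/√(27830.36) = 166.3/166.824339 = 0.996857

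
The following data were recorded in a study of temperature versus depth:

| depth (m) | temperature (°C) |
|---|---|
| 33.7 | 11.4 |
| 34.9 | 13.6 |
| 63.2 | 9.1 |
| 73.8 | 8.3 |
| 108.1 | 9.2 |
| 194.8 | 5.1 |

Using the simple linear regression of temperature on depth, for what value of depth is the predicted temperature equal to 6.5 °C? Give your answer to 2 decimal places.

n = 6, Σx = 508.5, Σy = 56.7, Σxy = 4034.48, Σx² = 61427.03
Sxx = Σx² − (Σx)²/n = 61427.03 − 43095.375 = 18331.655
Sxy = Σxy − (Σx)(Σy)/n = 4034.48 − 4805.325 = -770.845
b = Sxy/Sxx = -770.845/18331.655 = -0.042050
a = ȳ − b·x̄ = 9.45 − (-0.042050)·84.75 = 13.013732
Set a + b·x = 6.5: x = (6.5 − 13.013732) / (-0.042050) = 154.904677

154.90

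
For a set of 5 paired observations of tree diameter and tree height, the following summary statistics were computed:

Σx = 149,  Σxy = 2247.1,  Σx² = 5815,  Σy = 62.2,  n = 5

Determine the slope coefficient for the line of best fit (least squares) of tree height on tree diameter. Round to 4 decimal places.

Sxx = Σx² − (Σx)²/n = 5815 − 4440.2 = 1374.8
Sxy = Σxy − (Σx)(Σy)/n = 2247.1 − 1853.56 = 393.54
b = Sxy/Sxx = 393.54/1374.8 = 0.286253

0.2863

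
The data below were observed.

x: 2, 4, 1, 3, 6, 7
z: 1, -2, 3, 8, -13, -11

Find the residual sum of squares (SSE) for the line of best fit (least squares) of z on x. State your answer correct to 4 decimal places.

94.8323

n = 6, Σx = 23, Σy = -14, Σxy = -134, Σx² = 115, Σy² = 368
Sxx = Σx² − (Σx)²/n = 115 − 88.166667 = 26.833333
Sxy = Σxy − (Σx)(Σy)/n = -134 − (-53.666667) = -80.333333
Syy = Σy² − (Σy)²/n = 368 − 32.666667 = 335.333333
b = Sxy/Sxx = -80.333333/26.833333 = -2.993789
SSE = Syy − b·Sxy = 335.333333 − (-2.993789)·(-80.333333) = 94.832298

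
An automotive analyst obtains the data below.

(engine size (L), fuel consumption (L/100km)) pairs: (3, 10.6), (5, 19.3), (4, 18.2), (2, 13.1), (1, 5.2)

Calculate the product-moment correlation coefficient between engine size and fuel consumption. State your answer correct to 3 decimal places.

0.913

n = 5, Σx = 15, Σy = 66.4, Σxy = 232.5, Σx² = 55, Σy² = 1014.74
Sxx = Σx² − (Σx)²/n = 55 − 45 = 10
Sxy = Σxy − (Σx)(Σy)/n = 232.5 − 199.2 = 33.3
Syy = Σy² − (Σy)²/n = 1014.74 − 881.792 = 132.948
r = Sxy/√(Sxx·Syy) = 33.3/√(1329.48) = 33.3/36.462035 = 0.913279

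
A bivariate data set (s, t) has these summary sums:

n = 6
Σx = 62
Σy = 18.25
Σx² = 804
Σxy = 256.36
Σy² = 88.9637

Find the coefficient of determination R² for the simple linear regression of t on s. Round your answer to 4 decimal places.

0.8407

Sxx = Σx² − (Σx)²/n = 804 − 640.666667 = 163.333333
Sxy = Σxy − (Σx)(Σy)/n = 256.36 − 188.583333 = 67.776667
Syy = Σy² − (Σy)²/n = 88.9637 − 55.510417 = 33.453283
R² = Sxy²/(Sxx·Syy) = (67.776667)²/(163.333333·33.453283) = 0.840711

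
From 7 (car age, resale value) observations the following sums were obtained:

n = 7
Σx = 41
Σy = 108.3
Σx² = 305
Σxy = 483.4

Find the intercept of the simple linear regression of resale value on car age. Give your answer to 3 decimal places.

29.102

Sxx = Σx² − (Σx)²/n = 305 − 240.142857 = 64.857143
Sxy = Σxy − (Σx)(Σy)/n = 483.4 − 634.328571 = -150.928571
b = Sxy/Sxx = -150.928571/64.857143 = -2.327093
a = ȳ − b·x̄ = 15.471429 − (-2.327093)·5.857143 = 29.101542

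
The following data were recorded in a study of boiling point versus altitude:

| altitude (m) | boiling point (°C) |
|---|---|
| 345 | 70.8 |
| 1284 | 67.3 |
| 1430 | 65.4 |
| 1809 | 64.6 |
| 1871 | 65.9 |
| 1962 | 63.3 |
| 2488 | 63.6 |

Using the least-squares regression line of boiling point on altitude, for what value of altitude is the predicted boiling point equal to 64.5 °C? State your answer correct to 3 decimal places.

n = 7, Σx = 11189, Σy = 460.9, Σxy = 726952.9, Σx² = 20625291
Sxx = Σx² − (Σx)²/n = 20625291 − 17884817.285714 = 2740473.714286
Sxy = Σxy − (Σx)(Σy)/n = 726952.9 − 736715.728571 = -9762.828571
b = Sxy/Sxx = -9762.828571/2740473.714286 = -0.003562
a = ȳ − b·x̄ = 65.842857 − (-0.003562)·1598.428571 = 71.537195
Set a + b·x = 64.5: x = (64.5 − 71.537195) / (-0.003562) = 1975.375137

1975.375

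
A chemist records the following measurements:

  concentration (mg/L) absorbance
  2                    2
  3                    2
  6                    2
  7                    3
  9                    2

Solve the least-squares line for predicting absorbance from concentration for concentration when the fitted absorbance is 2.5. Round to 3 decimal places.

11.625

n = 5, Σx = 27, Σy = 11, Σxy = 61, Σx² = 179
Sxx = Σx² − (Σx)²/n = 179 − 145.8 = 33.2
Sxy = Σxy − (Σx)(Σy)/n = 61 − 59.4 = 1.6
b = Sxy/Sxx = 1.6/33.2 = 0.048193
a = ȳ − b·x̄ = 2.2 − 0.048193·5.4 = 1.939759
Set a + b·x = 2.5: x = (2.5 − 1.939759) / 0.048193 = 11.625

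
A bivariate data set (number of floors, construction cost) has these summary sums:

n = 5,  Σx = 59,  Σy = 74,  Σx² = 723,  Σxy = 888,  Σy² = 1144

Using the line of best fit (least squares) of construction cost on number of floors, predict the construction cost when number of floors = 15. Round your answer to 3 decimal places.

16.567

Sxx = Σx² − (Σx)²/n = 723 − 696.2 = 26.8
Sxy = Σxy − (Σx)(Σy)/n = 888 − 873.2 = 14.8
b = Sxy/Sxx = 14.8/26.8 = 0.552239
a = ȳ − b·x̄ = 14.8 − 0.552239·11.8 = 8.283582
ŷ(15) = a + b·15 = 8.283582 + 0.552239·15 = 16.567164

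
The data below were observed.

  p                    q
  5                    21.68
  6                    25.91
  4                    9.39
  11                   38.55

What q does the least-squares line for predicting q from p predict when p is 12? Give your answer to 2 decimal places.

n = 4, Σx = 26, Σy = 95.53, Σxy = 725.47, Σx² = 198
Sxx = Σx² − (Σx)²/n = 198 − 169 = 29
Sxy = Σxy − (Σx)(Σy)/n = 725.47 − 620.945 = 104.525
b = Sxy/Sxx = 104.525/29 = 3.604310
a = ȳ − b·x̄ = 23.8825 − 3.604310·6.5 = 0.454483
ŷ(12) = a + b·12 = 0.454483 + 3.604310·12 = 43.706207

43.71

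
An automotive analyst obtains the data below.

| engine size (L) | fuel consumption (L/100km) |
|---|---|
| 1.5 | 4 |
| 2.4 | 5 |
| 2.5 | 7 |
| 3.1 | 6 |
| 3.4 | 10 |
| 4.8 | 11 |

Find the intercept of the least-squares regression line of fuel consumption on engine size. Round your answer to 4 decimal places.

n = 6, Σx = 17.7, Σy = 43, Σxy = 140.9, Σx² = 58.47
Sxx = Σx² − (Σx)²/n = 58.47 − 52.215 = 6.255
Sxy = Σxy − (Σx)(Σy)/n = 140.9 − 126.85 = 14.05
b = Sxy/Sxx = 14.05/6.255 = 2.246203
a = ȳ − b·x̄ = 7.166667 − 2.246203·2.95 = 0.540368

0.5404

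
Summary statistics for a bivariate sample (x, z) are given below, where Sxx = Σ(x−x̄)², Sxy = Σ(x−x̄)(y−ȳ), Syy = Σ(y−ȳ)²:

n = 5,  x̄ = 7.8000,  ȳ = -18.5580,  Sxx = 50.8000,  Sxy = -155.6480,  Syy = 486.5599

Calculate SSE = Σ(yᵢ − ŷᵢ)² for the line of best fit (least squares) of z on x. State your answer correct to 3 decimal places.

b = Sxy/Sxx = -155.648/50.8 = -3.063937
SSE = Syy − b·Sxy = 486.5599 − (-3.063937)·(-155.648) = 9.664233

9.664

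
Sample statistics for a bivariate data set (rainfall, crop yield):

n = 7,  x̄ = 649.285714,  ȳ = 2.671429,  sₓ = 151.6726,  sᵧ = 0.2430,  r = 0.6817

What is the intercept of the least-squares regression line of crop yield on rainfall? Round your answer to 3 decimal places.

b = r · sᵧ/sₓ = 0.6817 · 0.243/151.6726 = 0.001092
a = ȳ − b·x̄ = 2.671429 − 0.001092·649.285714 = 1.962295

1.962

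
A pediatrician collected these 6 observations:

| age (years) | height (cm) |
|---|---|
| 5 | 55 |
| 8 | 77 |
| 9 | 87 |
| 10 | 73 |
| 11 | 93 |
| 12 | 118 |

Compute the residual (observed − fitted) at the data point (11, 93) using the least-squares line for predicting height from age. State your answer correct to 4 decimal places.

n = 6, Σx = 55, Σy = 503, Σxy = 4843, Σx² = 535
Sxx = Σx² − (Σx)²/n = 535 − 504.166667 = 30.833333
Sxy = Σxy − (Σx)(Σy)/n = 4843 − 4610.833333 = 232.166667
b = Sxy/Sxx = 232.166667/30.833333 = 7.529730
a = ȳ − b·x̄ = 83.833333 − 7.529730·9.166667 = 14.810811
ŷ(11) = 14.810811 + 7.529730·11 = 97.637838
residual = y − ŷ = 93 − 97.637838 = -4.637838

-4.6378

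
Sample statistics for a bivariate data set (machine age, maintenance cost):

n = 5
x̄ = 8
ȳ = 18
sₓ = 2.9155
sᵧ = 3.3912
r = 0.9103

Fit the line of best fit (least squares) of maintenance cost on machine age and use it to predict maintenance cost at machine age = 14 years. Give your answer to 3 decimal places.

24.353

b = r · sᵧ/sₓ = 0.9103 · 3.3912/2.9155 = 1.058827
a = ȳ − b·x̄ = 18 − 1.058827·8 = 9.529386
ŷ(14) = a + b·14 = 9.529386 + 1.058827·14 = 24.352960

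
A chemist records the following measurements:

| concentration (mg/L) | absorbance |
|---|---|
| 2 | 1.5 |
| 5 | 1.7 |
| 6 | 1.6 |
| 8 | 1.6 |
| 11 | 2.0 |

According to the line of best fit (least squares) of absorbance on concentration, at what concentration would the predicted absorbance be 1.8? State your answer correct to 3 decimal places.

8.935

n = 5, Σx = 32, Σy = 8.4, Σxy = 55.9, Σx² = 250
Sxx = Σx² − (Σx)²/n = 250 − 204.8 = 45.2
Sxy = Σxy − (Σx)(Σy)/n = 55.9 − 53.76 = 2.14
b = Sxy/Sxx = 2.14/45.2 = 0.047345
a = ȳ − b·x̄ = 1.68 − 0.047345·6.4 = 1.376991
Set a + b·x = 1.8: x = (1.8 − 1.376991) / 0.047345 = 8.934579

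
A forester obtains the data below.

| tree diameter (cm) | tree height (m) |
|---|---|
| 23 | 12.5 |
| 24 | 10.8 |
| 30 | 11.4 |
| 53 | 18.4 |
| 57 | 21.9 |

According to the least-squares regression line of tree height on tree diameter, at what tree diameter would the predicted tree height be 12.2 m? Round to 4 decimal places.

n = 5, Σx = 187, Σy = 75, Σxy = 3112.2, Σx² = 8063
Sxx = Σx² − (Σx)²/n = 8063 − 6993.8 = 1069.2
Sxy = Σxy − (Σx)(Σy)/n = 3112.2 − 2805 = 307.2
b = Sxy/Sxx = 307.2/1069.2 = 0.287318
a = ȳ − b·x̄ = 15 − 0.287318·37.4 = 4.254321
Set a + b·x = 12.2: x = (12.2 − 4.254321) / 0.287318 = 27.654688

27.6547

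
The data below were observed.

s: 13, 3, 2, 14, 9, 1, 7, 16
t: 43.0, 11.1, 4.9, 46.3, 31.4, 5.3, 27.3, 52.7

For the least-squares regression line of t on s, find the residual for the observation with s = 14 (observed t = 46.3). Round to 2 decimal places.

n = 8, Σx = 65, Σy = 222, Σxy = 2572.5, Σx² = 765
Sxx = Σx² − (Σx)²/n = 765 − 528.125 = 236.875
Sxy = Σxy − (Σx)(Σy)/n = 2572.5 − 1803.75 = 768.75
b = Sxy/Sxx = 768.75/236.875 = 3.245383
a = ȳ − b·x̄ = 27.75 − 3.245383·8.125 = 1.381266
ŷ(14) = 1.381266 + 3.245383·14 = 46.816623
residual = y − ŷ = 46.3 − 46.816623 = -0.516623

-0.52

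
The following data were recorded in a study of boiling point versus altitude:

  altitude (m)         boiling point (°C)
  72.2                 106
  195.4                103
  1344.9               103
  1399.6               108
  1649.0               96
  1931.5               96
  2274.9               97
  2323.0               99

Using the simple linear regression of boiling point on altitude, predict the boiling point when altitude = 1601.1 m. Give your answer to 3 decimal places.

100.281

n = 8, Σx = 11190.5, Σy = 808, Σxy = 1111831.2, Σx² = 20832422.43
Sxx = Σx² − (Σx)²/n = 20832422.43 − 15653411.28125 = 5179011.14875
Sxy = Σxy − (Σx)(Σy)/n = 1111831.2 − 1130240.5 = -18409.3
b = Sxy/Sxx = -18409.3/5179011.14875 = -0.003555
a = ȳ − b·x̄ = 101 − (-0.003555)·1398.8125 = 105.972215
ŷ(1601.1) = a + b·1601.1 = 105.972215 + (-0.003555)·1601.1 = 100.280949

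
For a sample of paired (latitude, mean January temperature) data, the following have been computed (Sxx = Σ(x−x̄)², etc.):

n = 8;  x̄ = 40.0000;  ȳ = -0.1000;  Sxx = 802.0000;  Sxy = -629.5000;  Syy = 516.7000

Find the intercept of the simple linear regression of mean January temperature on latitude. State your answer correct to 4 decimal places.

b = Sxy/Sxx = -629.5/802 = -0.784913
a = ȳ − b·x̄ = -0.1 − (-0.784913)·40 = 31.296509

31.2965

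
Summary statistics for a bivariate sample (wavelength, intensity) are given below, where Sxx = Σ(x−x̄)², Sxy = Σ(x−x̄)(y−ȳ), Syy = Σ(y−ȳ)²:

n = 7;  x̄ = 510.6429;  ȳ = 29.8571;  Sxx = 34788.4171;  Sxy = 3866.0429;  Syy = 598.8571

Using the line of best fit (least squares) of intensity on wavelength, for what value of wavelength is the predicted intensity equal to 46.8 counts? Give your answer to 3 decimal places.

b = Sxy/Sxx = 3866.0429/34788.4171 = 0.111130
a = ȳ − b·x̄ = 29.8571 − 0.111130·510.6429 = -26.890735
Set a + b·x = 46.8: x = (46.8 − (-26.890735)) / 0.111130 = 663.102841

663.103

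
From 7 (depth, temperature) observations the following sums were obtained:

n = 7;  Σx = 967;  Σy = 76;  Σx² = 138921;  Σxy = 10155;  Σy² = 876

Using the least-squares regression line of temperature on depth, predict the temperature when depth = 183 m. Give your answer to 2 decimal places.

Sxx = Σx² − (Σx)²/n = 138921 − 133584.142857 = 5336.857143
Sxy = Σxy − (Σx)(Σy)/n = 10155 − 10498.857143 = -343.857143
b = Sxy/Sxx = -343.857143/5336.857143 = -0.064431
a = ȳ − b·x̄ = 10.857143 − (-0.064431)·138.142857 = 19.757776
ŷ(183) = a + b·183 = 19.757776 + (-0.064431)·183 = 7.966968

7.97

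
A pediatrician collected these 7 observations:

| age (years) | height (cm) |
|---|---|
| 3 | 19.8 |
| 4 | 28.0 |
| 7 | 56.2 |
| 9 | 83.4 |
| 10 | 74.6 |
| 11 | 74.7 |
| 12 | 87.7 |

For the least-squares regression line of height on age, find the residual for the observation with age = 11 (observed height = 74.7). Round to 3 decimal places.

-8.441

n = 7, Σx = 56, Σy = 424.4, Σxy = 3935.5, Σx² = 520
Sxx = Σx² − (Σx)²/n = 520 − 448 = 72
Sxy = Σxy − (Σx)(Σy)/n = 3935.5 − 3395.2 = 540.3
b = Sxy/Sxx = 540.3/72 = 7.504167
a = ȳ − b·x̄ = 60.628571 − 7.504167·8 = 0.595238
ŷ(11) = 0.595238 + 7.504167·11 = 83.141071
residual = y − ŷ = 74.7 − 83.141071 = -8.441071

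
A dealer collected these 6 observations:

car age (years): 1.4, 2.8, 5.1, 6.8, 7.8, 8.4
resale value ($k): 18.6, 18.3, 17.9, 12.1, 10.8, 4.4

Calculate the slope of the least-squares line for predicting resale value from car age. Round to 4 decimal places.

n = 6, Σx = 32.3, Σy = 82.1, Σxy = 372.05, Σx² = 213.45
Sxx = Σx² − (Σx)²/n = 213.45 − 173.881667 = 39.568333
Sxy = Σxy − (Σx)(Σy)/n = 372.05 − 441.971667 = -69.921667
b = Sxy/Sxx = -69.921667/39.568333 = -1.767112

-1.7671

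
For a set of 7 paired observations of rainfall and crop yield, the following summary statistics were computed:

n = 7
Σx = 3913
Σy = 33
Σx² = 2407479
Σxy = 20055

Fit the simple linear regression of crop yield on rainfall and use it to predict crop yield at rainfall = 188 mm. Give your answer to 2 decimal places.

2.00

Sxx = Σx² − (Σx)²/n = 2407479 − 2187367 = 220112
Sxy = Σxy − (Σx)(Σy)/n = 20055 − 18447 = 1608
b = Sxy/Sxx = 1608/220112 = 0.007305
a = ȳ − b·x̄ = 4.714286 − 0.007305·559 = 0.630583
ŷ(188) = a + b·188 = 0.630583 + 0.007305·188 = 2.003993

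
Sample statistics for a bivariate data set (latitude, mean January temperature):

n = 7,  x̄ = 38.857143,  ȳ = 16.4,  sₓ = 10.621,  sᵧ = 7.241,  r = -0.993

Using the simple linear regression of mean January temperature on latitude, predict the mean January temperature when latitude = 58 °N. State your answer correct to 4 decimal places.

3.4405

b = r · sᵧ/sₓ = -0.993 · 7.241/10.621 = -0.676990
a = ȳ − b·x̄ = 16.4 − (-0.676990)·38.857143 = 42.705905
ŷ(58) = a + b·58 = 42.705905 + (-0.676990)·58 = 3.440473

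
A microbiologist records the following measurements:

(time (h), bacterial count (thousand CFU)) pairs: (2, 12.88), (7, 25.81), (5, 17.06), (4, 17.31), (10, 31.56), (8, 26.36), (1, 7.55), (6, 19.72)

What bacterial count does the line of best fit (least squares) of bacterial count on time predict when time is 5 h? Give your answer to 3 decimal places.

18.826

n = 8, Σx = 43, Σy = 158.25, Σxy = 1013.32, Σx² = 295
Sxx = Σx² − (Σx)²/n = 295 − 231.125 = 63.875
Sxy = Σxy − (Σx)(Σy)/n = 1013.32 − 850.59375 = 162.72625
b = Sxy/Sxx = 162.72625/63.875 = 2.547573
a = ȳ − b·x̄ = 19.78125 − 2.547573·5.375 = 6.088043
ŷ(5) = a + b·5 = 6.088043 + 2.547573·5 = 18.825910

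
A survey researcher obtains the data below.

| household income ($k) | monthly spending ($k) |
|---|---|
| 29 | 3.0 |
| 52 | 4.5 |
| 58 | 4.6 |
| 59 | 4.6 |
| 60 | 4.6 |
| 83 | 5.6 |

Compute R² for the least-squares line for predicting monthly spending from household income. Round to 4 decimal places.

n = 6, Σx = 341, Σy = 26.9, Σxy = 1600, Σx² = 20879, Σy² = 124.09
Sxx = Σx² − (Σx)²/n = 20879 − 19380.166667 = 1498.833333
Sxy = Σxy − (Σx)(Σy)/n = 1600 − 1528.816667 = 71.183333
Syy = Σy² − (Σy)²/n = 124.09 − 120.601667 = 3.488333
R² = Sxy²/(Sxx·Syy) = (71.183333)²/(1498.833333·3.488333) = 0.969137

0.9691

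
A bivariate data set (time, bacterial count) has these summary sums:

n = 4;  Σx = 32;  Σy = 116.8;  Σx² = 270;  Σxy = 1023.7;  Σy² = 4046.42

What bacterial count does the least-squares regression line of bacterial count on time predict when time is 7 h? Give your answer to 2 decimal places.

22.82

Sxx = Σx² − (Σx)²/n = 270 − 256 = 14
Sxy = Σxy − (Σx)(Σy)/n = 1023.7 − 934.4 = 89.3
b = Sxy/Sxx = 89.3/14 = 6.378571
a = ȳ − b·x̄ = 29.2 − 6.378571·8 = -21.828571
ŷ(7) = a + b·7 = -21.828571 + 6.378571·7 = 22.821429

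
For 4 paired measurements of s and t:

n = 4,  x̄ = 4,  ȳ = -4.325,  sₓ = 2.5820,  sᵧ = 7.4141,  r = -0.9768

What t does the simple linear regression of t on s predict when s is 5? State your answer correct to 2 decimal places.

b = r · sᵧ/sₓ = -0.9768 · 7.4141/2.582 = -2.804838
a = ȳ − b·x̄ = -4.325 − (-2.804838)·4 = 6.894354
ŷ(5) = a + b·5 = 6.894354 + (-2.804838)·5 = -7.129838

-7.13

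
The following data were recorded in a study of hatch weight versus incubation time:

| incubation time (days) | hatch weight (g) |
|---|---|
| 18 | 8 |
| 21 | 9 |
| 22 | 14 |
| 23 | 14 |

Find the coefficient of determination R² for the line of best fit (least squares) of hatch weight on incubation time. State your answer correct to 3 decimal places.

n = 4, Σx = 84, Σy = 45, Σxy = 963, Σx² = 1778, Σy² = 537
Sxx = Σx² − (Σx)²/n = 1778 − 1764 = 14
Sxy = Σxy − (Σx)(Σy)/n = 963 − 945 = 18
Syy = Σy² − (Σy)²/n = 537 − 506.25 = 30.75
R² = Sxy²/(Sxx·Syy) = (18)²/(14·30.75) = 0.752613

0.753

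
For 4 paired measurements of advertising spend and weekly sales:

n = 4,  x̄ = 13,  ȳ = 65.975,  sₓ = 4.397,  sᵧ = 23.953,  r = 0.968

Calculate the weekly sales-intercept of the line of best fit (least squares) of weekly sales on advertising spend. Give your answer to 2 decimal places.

-2.58

b = r · sᵧ/sₓ = 0.968 · 23.953/4.397 = 5.273255
a = ȳ − b·x̄ = 65.975 − 5.273255·13 = -2.577320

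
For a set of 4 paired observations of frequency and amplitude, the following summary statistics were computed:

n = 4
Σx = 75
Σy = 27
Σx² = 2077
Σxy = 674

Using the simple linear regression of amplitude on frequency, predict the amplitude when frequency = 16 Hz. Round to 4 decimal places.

Sxx = Σx² − (Σx)²/n = 2077 − 1406.25 = 670.75
Sxy = Σxy − (Σx)(Σy)/n = 674 − 506.25 = 167.75
b = Sxy/Sxx = 167.75/670.75 = 0.250093
a = ȳ − b·x̄ = 6.75 − 0.250093·18.75 = 2.060753
ŷ(16) = a + b·16 = 2.060753 + 0.250093·16 = 6.062244

6.0622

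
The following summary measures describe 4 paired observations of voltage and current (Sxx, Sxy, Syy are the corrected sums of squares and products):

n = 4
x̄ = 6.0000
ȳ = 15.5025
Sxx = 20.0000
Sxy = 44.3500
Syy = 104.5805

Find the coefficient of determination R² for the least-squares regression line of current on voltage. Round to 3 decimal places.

R² = Sxy²/(Sxx·Syy) = (44.35)²/(20·104.5805) = 0.940387

0.940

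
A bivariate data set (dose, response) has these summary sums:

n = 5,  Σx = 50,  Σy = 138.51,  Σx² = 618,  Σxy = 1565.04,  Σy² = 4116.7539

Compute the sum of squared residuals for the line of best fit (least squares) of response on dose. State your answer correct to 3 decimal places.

5.357

Sxx = Σx² − (Σx)²/n = 618 − 500 = 118
Sxy = Σxy − (Σx)(Σy)/n = 1565.04 − 1385.1 = 179.94
Syy = Σy² − (Σy)²/n = 4116.7539 − 3837.00402 = 279.74988
b = Sxy/Sxx = 179.94/118 = 1.524915
SSE = Syy − b·Sxy = 279.74988 − 1.524915·179.94 = 5.356629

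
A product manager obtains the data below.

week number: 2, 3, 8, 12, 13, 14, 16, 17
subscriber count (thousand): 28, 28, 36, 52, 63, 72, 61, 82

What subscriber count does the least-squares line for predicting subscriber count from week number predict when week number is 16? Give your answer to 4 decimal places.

n = 8, Σx = 85, Σy = 422, Σxy = 5249, Σx² = 1131
Sxx = Σx² − (Σx)²/n = 1131 − 903.125 = 227.875
Sxy = Σxy − (Σx)(Σy)/n = 5249 − 4483.75 = 765.25
b = Sxy/Sxx = 765.25/227.875 = 3.358201
a = ȳ − b·x̄ = 52.75 − 3.358201·10.625 = 17.069117
ŷ(16) = a + b·16 = 17.069117 + 3.358201·16 = 70.800329

70.8003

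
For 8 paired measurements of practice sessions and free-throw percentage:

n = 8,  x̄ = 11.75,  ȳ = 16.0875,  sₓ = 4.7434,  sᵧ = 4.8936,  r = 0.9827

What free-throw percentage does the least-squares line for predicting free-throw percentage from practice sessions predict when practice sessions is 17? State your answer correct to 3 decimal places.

21.410

b = r · sᵧ/sₓ = 0.9827 · 4.8936/4.7434 = 1.013817
a = ȳ − b·x̄ = 16.0875 − 1.013817·11.75 = 4.175147
ŷ(17) = a + b·17 = 4.175147 + 1.013817·17 = 21.410041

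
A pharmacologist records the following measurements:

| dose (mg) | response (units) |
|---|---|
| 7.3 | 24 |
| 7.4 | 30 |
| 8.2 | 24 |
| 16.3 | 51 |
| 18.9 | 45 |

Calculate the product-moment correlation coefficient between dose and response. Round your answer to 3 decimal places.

n = 5, Σx = 58.1, Σy = 174, Σxy = 2275.8, Σx² = 798.19, Σy² = 6678
Sxx = Σx² − (Σx)²/n = 798.19 − 675.122 = 123.068
Sxy = Σxy − (Σx)(Σy)/n = 2275.8 − 2021.88 = 253.92
Syy = Σy² − (Σy)²/n = 6678 − 6055.2 = 622.8
r = Sxy/√(Sxx·Syy) = 253.92/√(76646.7504) = 253.92/276.851495 = 0.917170

0.917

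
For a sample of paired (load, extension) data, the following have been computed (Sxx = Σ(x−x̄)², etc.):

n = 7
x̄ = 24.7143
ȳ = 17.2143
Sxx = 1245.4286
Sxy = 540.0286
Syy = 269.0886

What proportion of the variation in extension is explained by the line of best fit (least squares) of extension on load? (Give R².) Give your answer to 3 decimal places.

R² = Sxy²/(Sxx·Syy) = (540.0286)²/(1245.4286·269.0886) = 0.870201

0.870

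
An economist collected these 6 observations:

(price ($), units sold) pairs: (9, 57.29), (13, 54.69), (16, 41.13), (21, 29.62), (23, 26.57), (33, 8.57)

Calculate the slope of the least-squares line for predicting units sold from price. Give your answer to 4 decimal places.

-2.1485

n = 6, Σx = 115, Σy = 217.87, Σxy = 3400.6, Σx² = 2565
Sxx = Σx² − (Σx)²/n = 2565 − 2204.166667 = 360.833333
Sxy = Σxy − (Σx)(Σy)/n = 3400.6 − 4175.841667 = -775.241667
b = Sxy/Sxx = -775.241667/360.833333 = -2.148476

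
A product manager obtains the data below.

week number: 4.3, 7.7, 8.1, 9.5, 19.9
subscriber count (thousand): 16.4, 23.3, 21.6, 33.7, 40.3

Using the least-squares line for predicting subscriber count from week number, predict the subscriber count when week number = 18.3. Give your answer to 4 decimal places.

39.5481

n = 5, Σx = 49.5, Σy = 135.3, Σxy = 1547.01, Σx² = 629.65
Sxx = Σx² − (Σx)²/n = 629.65 − 490.05 = 139.6
Sxy = Σxy − (Σx)(Σy)/n = 1547.01 − 1339.47 = 207.54
b = Sxy/Sxx = 207.54/139.6 = 1.486676
a = ȳ − b·x̄ = 27.06 − 1.486676·9.9 = 12.341905
ŷ(18.3) = a + b·18.3 = 12.341905 + 1.486676·18.3 = 39.548080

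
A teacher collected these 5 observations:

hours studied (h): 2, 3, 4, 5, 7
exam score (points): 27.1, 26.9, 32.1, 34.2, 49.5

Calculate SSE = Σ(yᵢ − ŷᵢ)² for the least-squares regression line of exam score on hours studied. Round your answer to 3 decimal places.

n = 5, Σx = 21, Σy = 169.8, Σxy = 780.8, Σx² = 103, Σy² = 6108.32
Sxx = Σx² − (Σx)²/n = 103 − 88.2 = 14.8
Sxy = Σxy − (Σx)(Σy)/n = 780.8 − 713.16 = 67.64
Syy = Σy² − (Σy)²/n = 6108.32 − 5766.408 = 341.912
b = Sxy/Sxx = 67.64/14.8 = 4.570270
SSE = Syy − b·Sxy = 341.912 − 4.570270·67.64 = 32.778919

32.779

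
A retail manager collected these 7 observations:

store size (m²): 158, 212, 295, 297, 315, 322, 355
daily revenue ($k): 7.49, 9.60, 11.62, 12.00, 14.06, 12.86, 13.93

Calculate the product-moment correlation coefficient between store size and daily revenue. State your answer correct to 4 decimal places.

n = 7, Σx = 1954, Σy = 81.56, Σxy = 23725.49, Σx² = 574076, Σy² = 984.3926
Sxx = Σx² − (Σx)²/n = 574076 − 545445.142857 = 28630.857143
Sxy = Σxy − (Σx)(Σy)/n = 23725.49 − 22766.891429 = 958.598571
Syy = Σy² − (Σy)²/n = 984.3926 − 950.290514 = 34.102086
r = Sxy/√(Sxx·Syy) = 958.598571/√(976371.944359) = 958.598571/988.115350 = 0.970128

0.9701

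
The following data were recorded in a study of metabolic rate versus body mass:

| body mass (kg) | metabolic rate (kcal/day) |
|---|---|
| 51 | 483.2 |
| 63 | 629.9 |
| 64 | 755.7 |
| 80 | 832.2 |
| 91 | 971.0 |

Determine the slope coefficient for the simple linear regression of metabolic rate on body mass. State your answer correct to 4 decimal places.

n = 5, Σx = 349, Σy = 3672, Σxy = 267628.7, Σx² = 25347
Sxx = Σx² − (Σx)²/n = 25347 − 24360.2 = 986.8
Sxy = Σxy − (Σx)(Σy)/n = 267628.7 − 256305.6 = 11323.1
b = Sxy/Sxx = 11323.1/986.8 = 11.474564

11.4746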